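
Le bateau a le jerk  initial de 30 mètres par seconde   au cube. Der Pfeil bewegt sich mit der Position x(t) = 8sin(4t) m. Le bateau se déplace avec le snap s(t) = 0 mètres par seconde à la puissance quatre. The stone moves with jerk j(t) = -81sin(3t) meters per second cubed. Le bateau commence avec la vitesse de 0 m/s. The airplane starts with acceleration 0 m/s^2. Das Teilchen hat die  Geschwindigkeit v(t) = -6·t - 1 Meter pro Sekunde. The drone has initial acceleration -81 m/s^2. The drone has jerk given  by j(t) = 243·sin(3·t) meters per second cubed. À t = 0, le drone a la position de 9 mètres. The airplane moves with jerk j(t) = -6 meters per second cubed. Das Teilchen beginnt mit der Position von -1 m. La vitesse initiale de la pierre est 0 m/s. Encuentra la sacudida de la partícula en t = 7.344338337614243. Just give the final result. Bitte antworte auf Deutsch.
Bei t = 7.344338337614243, j = 0.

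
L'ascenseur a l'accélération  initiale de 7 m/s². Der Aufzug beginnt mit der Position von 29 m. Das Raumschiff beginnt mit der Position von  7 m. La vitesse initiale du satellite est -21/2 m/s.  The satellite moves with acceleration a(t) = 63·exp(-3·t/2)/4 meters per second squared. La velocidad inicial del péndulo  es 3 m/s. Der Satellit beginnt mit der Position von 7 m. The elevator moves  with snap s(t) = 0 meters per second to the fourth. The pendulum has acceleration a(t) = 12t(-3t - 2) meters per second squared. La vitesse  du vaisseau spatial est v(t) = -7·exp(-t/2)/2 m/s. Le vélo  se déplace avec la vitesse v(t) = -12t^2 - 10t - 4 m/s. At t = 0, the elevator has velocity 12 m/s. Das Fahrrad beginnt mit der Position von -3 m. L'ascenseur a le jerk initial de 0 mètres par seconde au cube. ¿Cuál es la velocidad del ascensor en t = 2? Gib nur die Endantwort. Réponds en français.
La réponse est 26.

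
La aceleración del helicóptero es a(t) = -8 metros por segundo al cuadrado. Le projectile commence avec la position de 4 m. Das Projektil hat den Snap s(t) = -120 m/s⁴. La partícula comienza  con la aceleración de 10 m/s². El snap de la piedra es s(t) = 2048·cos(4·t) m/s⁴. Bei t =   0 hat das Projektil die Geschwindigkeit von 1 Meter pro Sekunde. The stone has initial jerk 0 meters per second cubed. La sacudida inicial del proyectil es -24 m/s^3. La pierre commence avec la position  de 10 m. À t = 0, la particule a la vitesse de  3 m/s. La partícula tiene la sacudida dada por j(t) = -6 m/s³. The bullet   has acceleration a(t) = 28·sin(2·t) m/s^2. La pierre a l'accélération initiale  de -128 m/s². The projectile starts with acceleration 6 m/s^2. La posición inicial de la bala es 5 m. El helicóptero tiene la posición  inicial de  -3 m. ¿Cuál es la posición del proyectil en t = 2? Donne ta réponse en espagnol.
Debemos encontrar la antiderivada de nuestra ecuación del snap s(t) = -120 4 veces. Integrando el snap y usando la condición inicial j(0) = -24, obtenemos j(t) = -120·t - 24. Integrando la sacudida y usando la condición inicial a(0) = 6, obtenemos a(t) = -60·t^2 - 24·t + 6. La integral de la aceleración, con v(0) = 1, da la velocidad: v(t) = -20·t^3 - 12·t^2 + 6·t + 1. La antiderivada de la velocidad es la posición. Usando x(0) = 4, obtenemos x(t) = -5·t^4 - 4·t^3 + 3·t^2 + t + 4. Usando x(t) = -5·t^4 - 4·t^3 + 3·t^2 + t + 4 y sustituyendo t = 2, encontramos x = -94.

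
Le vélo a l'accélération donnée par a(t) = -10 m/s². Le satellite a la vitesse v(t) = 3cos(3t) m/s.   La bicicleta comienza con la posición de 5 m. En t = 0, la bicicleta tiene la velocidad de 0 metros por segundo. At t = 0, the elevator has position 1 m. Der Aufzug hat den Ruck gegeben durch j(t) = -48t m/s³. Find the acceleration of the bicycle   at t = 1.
From the given acceleration equation a(t) = -10, we substitute t = 1 to get a = -10.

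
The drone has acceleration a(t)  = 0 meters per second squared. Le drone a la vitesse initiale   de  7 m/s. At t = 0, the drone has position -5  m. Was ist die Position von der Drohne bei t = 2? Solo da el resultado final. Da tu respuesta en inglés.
At t = 2, x = 9.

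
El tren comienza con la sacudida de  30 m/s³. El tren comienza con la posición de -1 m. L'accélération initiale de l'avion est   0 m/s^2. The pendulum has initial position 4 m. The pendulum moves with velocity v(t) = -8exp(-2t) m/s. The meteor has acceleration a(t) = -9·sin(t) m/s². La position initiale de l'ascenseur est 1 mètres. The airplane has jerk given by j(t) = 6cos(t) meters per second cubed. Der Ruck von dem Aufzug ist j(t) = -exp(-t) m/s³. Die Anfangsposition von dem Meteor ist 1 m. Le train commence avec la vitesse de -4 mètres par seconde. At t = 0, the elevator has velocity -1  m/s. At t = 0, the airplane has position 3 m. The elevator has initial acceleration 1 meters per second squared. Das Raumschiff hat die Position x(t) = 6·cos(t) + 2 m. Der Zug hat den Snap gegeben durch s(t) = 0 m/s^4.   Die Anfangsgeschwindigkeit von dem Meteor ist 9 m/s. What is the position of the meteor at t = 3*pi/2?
To find the answer, we compute 2 antiderivatives of a(t) = -9·sin(t). The integral of acceleration is velocity. Using v(0) = 9, we get v(t) = 9·cos(t). Finding the antiderivative of v(t) and using x(0) = 1: x(t) = 9·sin(t) + 1. From the given position equation x(t) = 9·sin(t) + 1, we substitute t = 3*pi/2 to get x = -8.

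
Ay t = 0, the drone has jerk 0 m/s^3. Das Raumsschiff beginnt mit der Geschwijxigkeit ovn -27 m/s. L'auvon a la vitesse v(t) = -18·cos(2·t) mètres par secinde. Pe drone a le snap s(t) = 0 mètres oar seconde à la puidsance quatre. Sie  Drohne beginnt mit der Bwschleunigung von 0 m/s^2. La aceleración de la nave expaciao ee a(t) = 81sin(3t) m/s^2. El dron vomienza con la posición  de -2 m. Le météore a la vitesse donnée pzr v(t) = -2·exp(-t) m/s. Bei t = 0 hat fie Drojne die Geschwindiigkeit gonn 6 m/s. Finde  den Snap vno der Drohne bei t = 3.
Mit s(t) = 0 und Einsetzen von t = 3, finden wir s = 0.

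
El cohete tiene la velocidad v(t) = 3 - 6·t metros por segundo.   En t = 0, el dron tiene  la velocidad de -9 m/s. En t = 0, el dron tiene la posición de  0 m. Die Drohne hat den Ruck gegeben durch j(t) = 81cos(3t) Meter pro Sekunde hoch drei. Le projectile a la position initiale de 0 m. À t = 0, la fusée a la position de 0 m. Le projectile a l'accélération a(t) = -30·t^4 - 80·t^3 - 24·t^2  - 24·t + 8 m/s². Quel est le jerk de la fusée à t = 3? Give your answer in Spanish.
Debemos derivar nuestra ecuación de la velocidad v(t) = 3 - 6·t 2 veces. Derivando la velocidad, obtenemos la aceleración: a(t) = -6. La derivada de la aceleración da la sacudida: j(t) = 0. Usando j(t) = 0 y sustituyendo t = 3, encontramos j = 0.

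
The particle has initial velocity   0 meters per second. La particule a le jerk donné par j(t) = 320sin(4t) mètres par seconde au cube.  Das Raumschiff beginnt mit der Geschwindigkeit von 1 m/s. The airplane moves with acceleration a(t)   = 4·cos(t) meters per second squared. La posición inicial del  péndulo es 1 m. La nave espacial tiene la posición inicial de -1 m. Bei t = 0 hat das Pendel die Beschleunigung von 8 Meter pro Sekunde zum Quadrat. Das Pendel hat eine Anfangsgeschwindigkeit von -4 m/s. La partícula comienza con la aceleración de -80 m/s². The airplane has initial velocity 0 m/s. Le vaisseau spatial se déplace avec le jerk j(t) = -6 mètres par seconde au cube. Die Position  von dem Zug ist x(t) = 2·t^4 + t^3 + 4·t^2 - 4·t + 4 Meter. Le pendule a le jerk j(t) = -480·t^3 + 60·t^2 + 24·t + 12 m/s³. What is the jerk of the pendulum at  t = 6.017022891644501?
We have jerk j(t) = -480·t^3 + 60·t^2 + 24·t + 12. Substituting t = 6.017022891644501: j(6.017022891644501) = -102236.290341694.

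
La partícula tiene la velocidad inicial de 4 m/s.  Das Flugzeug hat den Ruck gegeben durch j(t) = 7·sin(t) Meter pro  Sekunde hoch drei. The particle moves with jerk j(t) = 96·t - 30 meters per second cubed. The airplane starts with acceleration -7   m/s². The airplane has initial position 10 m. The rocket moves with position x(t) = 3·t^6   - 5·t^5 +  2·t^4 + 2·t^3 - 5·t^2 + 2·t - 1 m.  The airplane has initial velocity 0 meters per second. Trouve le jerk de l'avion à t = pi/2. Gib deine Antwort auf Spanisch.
De la ecuación de la sacudida j(t) = 7·sin(t), sustituimos t = pi/2 para obtener j = 7.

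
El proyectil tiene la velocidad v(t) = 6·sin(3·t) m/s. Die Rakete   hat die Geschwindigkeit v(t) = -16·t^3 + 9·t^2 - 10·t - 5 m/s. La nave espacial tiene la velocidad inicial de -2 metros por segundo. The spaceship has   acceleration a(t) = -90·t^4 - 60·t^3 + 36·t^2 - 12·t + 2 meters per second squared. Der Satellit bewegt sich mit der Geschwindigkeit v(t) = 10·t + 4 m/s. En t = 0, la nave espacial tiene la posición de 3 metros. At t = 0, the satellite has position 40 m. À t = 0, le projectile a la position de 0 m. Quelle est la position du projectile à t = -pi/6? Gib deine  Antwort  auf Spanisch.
Partiendo de la velocidad v(t) = 6·sin(3·t), tomamos 1 integral. Tomando ∫v(t)dt y aplicando x(0) = 0, encontramos x(t) = 2 - 2·cos(3·t). Tenemos la posición x(t) = 2 - 2·cos(3·t). Sustituyendo t = -pi/6: x(-pi/6) = 2.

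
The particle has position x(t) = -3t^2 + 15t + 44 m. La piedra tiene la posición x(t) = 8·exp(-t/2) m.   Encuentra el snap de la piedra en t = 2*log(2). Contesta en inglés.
To solve this, we need to take 4 derivatives of our position equation x(t) = 8·exp(-t/2). Taking d/dt of x(t), we find v(t) = -4·exp(-t/2). The derivative of velocity gives acceleration: a(t) = 2·exp(-t/2). Differentiating acceleration, we get jerk: j(t) = -exp(-t/2). The derivative of jerk gives snap: s(t) = exp(-t/2)/2. We have snap s(t) = exp(-t/2)/2. Substituting t = 2*log(2): s(2*log(2)) = 1/4.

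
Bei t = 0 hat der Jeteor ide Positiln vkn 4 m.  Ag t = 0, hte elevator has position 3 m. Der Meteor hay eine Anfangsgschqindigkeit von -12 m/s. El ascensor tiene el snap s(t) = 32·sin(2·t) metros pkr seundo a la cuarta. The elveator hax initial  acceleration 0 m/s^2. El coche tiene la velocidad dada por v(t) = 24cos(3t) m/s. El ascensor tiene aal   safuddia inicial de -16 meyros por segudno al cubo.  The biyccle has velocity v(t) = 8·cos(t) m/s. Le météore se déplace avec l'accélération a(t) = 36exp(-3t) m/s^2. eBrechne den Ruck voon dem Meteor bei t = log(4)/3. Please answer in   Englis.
We must differentiate our acceleration equation a(t) = 36·exp(-3·t) 1 time. The derivative of acceleration gives jerk: j(t) = -108·exp(-3·t). We have jerk j(t) = -108·exp(-3·t). Substituting t = log(4)/3: j(log(4)/3) = -27.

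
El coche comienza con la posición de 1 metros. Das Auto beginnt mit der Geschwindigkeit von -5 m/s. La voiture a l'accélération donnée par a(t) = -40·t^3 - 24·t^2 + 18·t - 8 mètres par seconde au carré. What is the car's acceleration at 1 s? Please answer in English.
We have acceleration a(t) = -40·t^3 - 24·t^2 + 18·t - 8. Substituting t = 1: a(1) = -54.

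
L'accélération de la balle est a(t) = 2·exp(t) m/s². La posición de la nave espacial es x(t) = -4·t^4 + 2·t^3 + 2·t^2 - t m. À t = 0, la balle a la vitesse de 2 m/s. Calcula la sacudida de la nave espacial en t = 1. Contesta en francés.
En partant de la position x(t) = -4·t^4 + 2·t^3 + 2·t^2 - t, nous prenons 3 dérivées. La dérivée de la position donne la vitesse: v(t) = -16·t^3 + 6·t^2 + 4·t - 1. En prenant d/dt de v(t), nous trouvons a(t) = -48·t^2 + 12·t + 4. En prenant d/dt de a(t), nous trouvons j(t) = 12 - 96·t. De l'équation du jerk j(t) = 12 - 96·t, nous substituons t = 1 pour obtenir j = -84.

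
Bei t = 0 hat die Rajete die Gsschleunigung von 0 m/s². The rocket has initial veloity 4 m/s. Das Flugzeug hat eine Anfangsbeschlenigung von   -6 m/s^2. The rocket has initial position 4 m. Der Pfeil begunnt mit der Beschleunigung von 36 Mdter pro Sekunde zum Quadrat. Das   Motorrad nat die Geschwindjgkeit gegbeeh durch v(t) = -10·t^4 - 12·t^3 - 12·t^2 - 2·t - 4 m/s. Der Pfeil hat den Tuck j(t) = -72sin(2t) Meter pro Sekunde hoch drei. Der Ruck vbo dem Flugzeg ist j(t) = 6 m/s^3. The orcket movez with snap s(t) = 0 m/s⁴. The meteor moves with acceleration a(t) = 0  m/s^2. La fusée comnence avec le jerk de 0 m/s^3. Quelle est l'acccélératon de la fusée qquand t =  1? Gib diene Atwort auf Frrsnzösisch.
Pour résoudre ceci, nous devons prendre 2 intégrales de notre équation du snap s(t) = 0. La primitive du snap est le jerk. En utilisant j(0) = 0, nous obtenons j(t) = 0. L'intégrale du jerk est l'accélération. En utilisant a(0) = 0, nous obtenons a(t) = 0. Nous avons l'accélération a(t) = 0. En substituant t = 1: a(1) = 0.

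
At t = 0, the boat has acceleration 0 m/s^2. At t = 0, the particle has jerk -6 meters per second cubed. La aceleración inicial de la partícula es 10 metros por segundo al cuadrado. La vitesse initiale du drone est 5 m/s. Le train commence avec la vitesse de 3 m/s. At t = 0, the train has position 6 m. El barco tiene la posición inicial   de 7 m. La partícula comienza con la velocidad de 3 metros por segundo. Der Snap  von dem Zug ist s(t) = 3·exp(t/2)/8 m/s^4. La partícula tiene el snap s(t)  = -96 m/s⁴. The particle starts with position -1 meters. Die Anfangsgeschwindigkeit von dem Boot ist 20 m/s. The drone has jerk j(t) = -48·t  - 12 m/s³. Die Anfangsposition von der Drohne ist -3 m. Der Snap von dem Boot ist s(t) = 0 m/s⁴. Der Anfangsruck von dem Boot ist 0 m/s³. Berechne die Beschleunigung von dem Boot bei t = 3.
Wir müssen das Integral unserer Gleichung für den Snap s(t) = 0 2-mal finden. Das Integral von dem Snap ist der Ruck. Mit j(0) = 0 erhalten wir j(t) = 0. Die Stammfunktion von dem Ruck ist die Beschleunigung. Mit a(0) = 0 erhalten wir a(t) = 0. Aus der Gleichung für die Beschleunigung a(t) = 0, setzen wir t = 3 ein und erhalten a = 0.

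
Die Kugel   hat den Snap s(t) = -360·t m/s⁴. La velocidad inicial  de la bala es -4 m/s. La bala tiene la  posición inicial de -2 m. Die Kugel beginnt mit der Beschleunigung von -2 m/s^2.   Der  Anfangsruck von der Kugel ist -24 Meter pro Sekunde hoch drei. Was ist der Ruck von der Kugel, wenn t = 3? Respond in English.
To find the answer, we compute 1 antiderivative of s(t) = -360·t. Taking ∫s(t)dt and applying j(0) = -24, we find j(t) = -180·t^2 - 24. Using j(t) = -180·t^2 - 24 and substituting t = 3, we find j = -1644.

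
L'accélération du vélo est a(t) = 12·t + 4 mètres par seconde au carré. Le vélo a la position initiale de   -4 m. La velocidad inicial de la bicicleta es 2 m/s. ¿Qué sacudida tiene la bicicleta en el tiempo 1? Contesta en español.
Partiendo de la aceleración a(t) = 12·t + 4, tomamos 1 derivada. Derivando la aceleración, obtenemos la sacudida: j(t) = 12. Usando j(t) = 12 y sustituyendo t = 1, encontramos j = 12.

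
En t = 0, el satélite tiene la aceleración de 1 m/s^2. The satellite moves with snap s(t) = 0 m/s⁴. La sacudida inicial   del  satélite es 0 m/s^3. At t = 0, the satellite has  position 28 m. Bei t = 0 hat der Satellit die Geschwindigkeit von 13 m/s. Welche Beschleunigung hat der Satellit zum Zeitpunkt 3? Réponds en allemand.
Ausgehend von dem Snap s(t) = 0, nehmen wir 2 Stammfunktionen. Die Stammfunktion von dem Snap, mit j(0) = 0, ergibt den Ruck: j(t) = 0. Durch Integration von dem Ruck und Verwendung der Anfangsbedingung a(0) = 1, erhalten wir a(t) = 1. Wir haben die Beschleunigung a(t) = 1. Durch Einsetzen von t = 3: a(3) = 1.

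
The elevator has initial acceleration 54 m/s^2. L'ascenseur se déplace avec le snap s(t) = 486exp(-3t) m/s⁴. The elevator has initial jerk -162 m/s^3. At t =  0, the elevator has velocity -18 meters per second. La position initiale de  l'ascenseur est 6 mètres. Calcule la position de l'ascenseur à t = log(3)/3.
En partant du snap s(t) = 486·exp(-3·t), nous prenons 4 intégrales. En intégrant le snap et en utilisant la condition initiale j(0) = -162, nous obtenons j(t) = -162·exp(-3·t). La primitive du jerk est l'accélération. En utilisant a(0) = 54, nous obtenons a(t) = 54·exp(-3·t). La primitive de l'accélération, avec v(0) = -18, donne la vitesse: v(t) = -18·exp(-3·t). En prenant ∫v(t)dt et en appliquant x(0) = 6, nous trouvons x(t) = 6·exp(-3·t). De l'équation de la position x(t) = 6·exp(-3·t), nous substituons t = log(3)/3 pour obtenir x = 2.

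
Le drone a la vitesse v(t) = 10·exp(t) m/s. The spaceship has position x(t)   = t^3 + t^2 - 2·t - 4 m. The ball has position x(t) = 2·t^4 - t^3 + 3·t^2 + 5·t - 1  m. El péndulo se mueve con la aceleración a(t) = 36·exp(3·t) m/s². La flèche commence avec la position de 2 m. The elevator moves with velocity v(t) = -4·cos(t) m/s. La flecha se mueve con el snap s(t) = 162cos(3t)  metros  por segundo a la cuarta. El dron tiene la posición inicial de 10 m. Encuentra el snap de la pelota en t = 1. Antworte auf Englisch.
To solve this, we need to take 4 derivatives of our position equation x(t) = 2·t^4 - t^3 + 3·t^2 + 5·t - 1. Differentiating position, we get velocity: v(t) = 8·t^3 - 3·t^2 + 6·t + 5. Differentiating velocity, we get acceleration: a(t) = 24·t^2 - 6·t + 6. Taking d/dt of a(t), we find j(t) = 48·t - 6. The derivative of jerk gives snap: s(t) = 48. From the given snap equation s(t) = 48, we substitute t = 1 to get s = 48.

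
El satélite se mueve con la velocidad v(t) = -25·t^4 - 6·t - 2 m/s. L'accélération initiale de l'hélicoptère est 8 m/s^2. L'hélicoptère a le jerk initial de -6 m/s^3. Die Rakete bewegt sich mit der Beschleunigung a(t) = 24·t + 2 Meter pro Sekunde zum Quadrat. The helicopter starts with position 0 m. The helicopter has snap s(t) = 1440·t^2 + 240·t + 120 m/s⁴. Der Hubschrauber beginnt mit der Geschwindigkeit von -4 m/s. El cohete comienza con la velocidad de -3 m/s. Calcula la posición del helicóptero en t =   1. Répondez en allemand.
Wir müssen unsere Gleichung für den Snap s(t) = 1440·t^2 + 240·t + 120 4-mal integrieren. Das Integral von dem Snap, mit j(0) = -6, ergibt den Ruck: j(t) = 480·t^3 + 120·t^2 + 120·t - 6. Durch Integration von dem Ruck und Verwendung der Anfangsbedingung a(0) = 8, erhalten wir a(t) = 120·t^4 + 40·t^3 + 60·t^2 - 6·t + 8. Durch Integration von der Beschleunigung und Verwendung der Anfangsbedingung v(0) = -4, erhalten wir v(t) = 24·t^5 + 10·t^4 + 20·t^3 - 3·t^2 + 8·t - 4. Das Integral von der Geschwindigkeit, mit x(0) = 0, ergibt die Position: x(t) = 4·t^6 + 2·t^5 + 5·t^4 - t^3 + 4·t^2 - 4·t. Mit x(t) = 4·t^6 + 2·t^5 + 5·t^4 - t^3 + 4·t^2 - 4·t und Einsetzen von t = 1, finden wir x = 10.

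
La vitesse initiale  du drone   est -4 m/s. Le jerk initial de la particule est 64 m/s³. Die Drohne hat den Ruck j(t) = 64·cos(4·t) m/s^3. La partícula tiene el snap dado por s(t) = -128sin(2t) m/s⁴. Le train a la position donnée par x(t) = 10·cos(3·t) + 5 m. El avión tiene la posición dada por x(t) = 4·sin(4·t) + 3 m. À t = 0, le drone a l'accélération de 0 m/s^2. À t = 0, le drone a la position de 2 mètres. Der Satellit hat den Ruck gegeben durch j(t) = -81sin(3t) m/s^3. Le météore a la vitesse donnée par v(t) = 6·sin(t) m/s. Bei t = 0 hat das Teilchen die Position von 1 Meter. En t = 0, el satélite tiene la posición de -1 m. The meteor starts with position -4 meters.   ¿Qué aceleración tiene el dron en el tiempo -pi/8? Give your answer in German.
Um dies zu lösen, müssen wir 1 Stammfunktion unserer Gleichung für den Ruck j(t) = 64·cos(4·t) finden. Durch Integration von dem Ruck und Verwendung der Anfangsbedingung a(0) = 0, erhalten wir a(t) = 16·sin(4·t). Aus der Gleichung für die Beschleunigung a(t) = 16·sin(4·t), setzen wir t = -pi/8 ein und erhalten a = -16.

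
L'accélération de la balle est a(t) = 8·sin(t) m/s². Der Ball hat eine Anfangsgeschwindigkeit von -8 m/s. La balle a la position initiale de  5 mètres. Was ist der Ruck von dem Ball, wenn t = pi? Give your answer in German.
Wir müssen unsere Gleichung für die Beschleunigung a(t) = 8·sin(t) 1-mal ableiten. Die Ableitung von der Beschleunigung ergibt den Ruck: j(t) = 8·cos(t). Wir haben den Ruck j(t) = 8·cos(t). Durch Einsetzen von t = pi: j(pi) = -8.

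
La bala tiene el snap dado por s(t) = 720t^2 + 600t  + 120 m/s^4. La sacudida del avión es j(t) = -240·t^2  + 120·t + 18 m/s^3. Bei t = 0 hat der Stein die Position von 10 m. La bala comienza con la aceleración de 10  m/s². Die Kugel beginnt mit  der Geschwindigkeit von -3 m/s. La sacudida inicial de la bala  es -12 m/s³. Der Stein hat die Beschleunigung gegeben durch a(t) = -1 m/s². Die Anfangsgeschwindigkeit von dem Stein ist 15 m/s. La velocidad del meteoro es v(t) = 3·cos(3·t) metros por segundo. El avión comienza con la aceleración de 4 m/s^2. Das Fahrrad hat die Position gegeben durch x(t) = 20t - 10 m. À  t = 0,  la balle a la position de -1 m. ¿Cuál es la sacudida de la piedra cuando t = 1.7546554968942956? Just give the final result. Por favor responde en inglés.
j(1.7546554968942956) = 0.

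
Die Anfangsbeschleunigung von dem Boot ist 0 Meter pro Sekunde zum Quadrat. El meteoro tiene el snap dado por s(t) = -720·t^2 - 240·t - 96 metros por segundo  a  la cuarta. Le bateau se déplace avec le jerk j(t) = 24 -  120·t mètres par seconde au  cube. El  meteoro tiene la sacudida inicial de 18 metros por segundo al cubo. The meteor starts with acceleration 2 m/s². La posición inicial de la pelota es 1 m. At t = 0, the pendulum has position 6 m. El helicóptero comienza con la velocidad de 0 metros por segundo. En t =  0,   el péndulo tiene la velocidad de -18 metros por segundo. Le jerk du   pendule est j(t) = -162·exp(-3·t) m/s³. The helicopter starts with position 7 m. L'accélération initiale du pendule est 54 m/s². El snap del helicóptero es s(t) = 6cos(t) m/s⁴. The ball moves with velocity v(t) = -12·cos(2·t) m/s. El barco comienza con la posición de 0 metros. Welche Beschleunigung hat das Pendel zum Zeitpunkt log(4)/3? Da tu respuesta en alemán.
Um dies zu lösen, müssen wir 1 Stammfunktion unserer Gleichung für den Ruck j(t) = -162·exp(-3·t) finden. Mit ∫j(t)dt und Anwendung von a(0) = 54, finden wir a(t) = 54·exp(-3·t). Wir haben die Beschleunigung a(t) = 54·exp(-3·t). Durch Einsetzen von t = log(4)/3: a(log(4)/3) = 27/2.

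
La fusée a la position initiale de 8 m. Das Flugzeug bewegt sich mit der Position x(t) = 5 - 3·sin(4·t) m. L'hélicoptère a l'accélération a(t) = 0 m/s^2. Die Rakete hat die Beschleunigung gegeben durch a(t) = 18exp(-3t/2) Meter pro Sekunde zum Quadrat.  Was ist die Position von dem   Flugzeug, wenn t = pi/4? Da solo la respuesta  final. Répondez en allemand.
x(pi/4) = 5.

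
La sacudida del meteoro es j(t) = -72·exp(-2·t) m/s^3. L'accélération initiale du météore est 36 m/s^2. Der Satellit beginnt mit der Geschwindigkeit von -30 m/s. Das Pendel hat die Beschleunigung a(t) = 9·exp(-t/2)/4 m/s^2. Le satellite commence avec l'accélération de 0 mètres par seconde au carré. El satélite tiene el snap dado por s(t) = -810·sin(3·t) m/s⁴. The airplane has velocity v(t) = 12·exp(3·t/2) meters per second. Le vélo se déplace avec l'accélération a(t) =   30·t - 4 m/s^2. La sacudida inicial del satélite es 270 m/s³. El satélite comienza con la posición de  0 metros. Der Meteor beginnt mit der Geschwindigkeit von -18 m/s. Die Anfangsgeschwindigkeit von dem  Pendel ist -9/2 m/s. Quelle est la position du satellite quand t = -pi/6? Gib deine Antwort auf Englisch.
We need to integrate our snap equation s(t) = -810·sin(3·t) 4 times. The integral of snap, with j(0) = 270, gives jerk: j(t) = 270·cos(3·t). Integrating jerk and using the initial condition a(0) = 0, we get a(t) = 90·sin(3·t). Finding the antiderivative of a(t) and using v(0) = -30: v(t) = -30·cos(3·t). Integrating velocity and using the initial condition x(0) = 0, we get x(t) = -10·sin(3·t). We have position x(t) = -10·sin(3·t). Substituting t = -pi/6: x(-pi/6) = 10.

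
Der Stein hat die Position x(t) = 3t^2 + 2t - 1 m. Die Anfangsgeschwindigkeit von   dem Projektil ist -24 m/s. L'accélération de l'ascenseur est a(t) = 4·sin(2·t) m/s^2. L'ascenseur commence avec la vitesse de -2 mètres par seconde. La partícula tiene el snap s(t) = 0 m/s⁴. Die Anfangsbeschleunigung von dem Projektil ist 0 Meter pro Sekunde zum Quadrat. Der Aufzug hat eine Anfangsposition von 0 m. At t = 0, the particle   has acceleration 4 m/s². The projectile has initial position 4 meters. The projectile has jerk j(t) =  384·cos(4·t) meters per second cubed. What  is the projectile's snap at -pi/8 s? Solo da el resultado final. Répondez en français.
La réponse est 1536.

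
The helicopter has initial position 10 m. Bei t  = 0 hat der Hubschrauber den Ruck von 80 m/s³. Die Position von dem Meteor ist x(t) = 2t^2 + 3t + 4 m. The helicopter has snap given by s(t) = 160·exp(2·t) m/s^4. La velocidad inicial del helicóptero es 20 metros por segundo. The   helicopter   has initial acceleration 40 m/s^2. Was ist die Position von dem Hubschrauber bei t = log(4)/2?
Um dies zu lösen, müssen wir 4 Stammfunktionen unserer Gleichung für den Snap s(t) = 160·exp(2·t) finden. Die Stammfunktion von dem Snap ist der Ruck. Mit j(0) = 80 erhalten wir j(t) = 80·exp(2·t). Durch Integration von dem Ruck und Verwendung der Anfangsbedingung a(0) = 40, erhalten wir a(t) = 40·exp(2·t). Die Stammfunktion von der Beschleunigung ist die Geschwindigkeit. Mit v(0) = 20 erhalten wir v(t) = 20·exp(2·t). Mit ∫v(t)dt und Anwendung von x(0) = 10, finden wir x(t) = 10·exp(2·t). Wir haben die Position x(t) = 10·exp(2·t). Durch Einsetzen von t = log(4)/2: x(log(4)/2) = 40.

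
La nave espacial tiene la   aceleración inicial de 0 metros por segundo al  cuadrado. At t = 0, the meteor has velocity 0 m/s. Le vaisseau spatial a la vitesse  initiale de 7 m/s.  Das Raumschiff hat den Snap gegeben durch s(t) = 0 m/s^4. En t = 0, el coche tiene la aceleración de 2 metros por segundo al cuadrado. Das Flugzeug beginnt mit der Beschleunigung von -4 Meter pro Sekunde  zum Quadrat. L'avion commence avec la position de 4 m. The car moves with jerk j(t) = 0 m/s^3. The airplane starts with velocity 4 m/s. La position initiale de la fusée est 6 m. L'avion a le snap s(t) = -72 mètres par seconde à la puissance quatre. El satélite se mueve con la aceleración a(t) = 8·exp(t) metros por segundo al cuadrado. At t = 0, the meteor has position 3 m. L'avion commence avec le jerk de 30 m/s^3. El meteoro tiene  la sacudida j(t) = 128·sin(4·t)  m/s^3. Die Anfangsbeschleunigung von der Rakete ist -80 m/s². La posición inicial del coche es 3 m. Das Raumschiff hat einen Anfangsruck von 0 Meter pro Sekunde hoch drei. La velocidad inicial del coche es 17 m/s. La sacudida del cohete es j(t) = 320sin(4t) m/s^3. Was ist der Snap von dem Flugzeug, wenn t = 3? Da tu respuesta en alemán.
Wir haben den Snap s(t) = -72. Durch Einsetzen von t = 3: s(3) = -72.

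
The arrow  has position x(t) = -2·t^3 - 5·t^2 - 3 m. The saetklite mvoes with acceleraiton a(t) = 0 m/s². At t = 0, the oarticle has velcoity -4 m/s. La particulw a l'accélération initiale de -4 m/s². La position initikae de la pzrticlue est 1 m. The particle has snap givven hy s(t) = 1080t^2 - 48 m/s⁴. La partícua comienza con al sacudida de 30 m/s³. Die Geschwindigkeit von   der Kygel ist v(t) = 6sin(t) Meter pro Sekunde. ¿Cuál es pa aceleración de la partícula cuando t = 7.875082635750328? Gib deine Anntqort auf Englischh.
We need to integrate our snap equation s(t) = 1080·t^2 - 48 2 times. Finding the integral of s(t) and using j(0) = 30: j(t) = 360·t^3 - 48·t + 30. The integral of jerk is acceleration. Using a(0) = -4, we get a(t) = 90·t^4 - 24·t^2 + 30·t - 4. We have acceleration a(t) = 90·t^4 - 24·t^2 + 30·t - 4. Substituting t = 7.875082635750328: a(7.875082635750328) = 344892.771990275.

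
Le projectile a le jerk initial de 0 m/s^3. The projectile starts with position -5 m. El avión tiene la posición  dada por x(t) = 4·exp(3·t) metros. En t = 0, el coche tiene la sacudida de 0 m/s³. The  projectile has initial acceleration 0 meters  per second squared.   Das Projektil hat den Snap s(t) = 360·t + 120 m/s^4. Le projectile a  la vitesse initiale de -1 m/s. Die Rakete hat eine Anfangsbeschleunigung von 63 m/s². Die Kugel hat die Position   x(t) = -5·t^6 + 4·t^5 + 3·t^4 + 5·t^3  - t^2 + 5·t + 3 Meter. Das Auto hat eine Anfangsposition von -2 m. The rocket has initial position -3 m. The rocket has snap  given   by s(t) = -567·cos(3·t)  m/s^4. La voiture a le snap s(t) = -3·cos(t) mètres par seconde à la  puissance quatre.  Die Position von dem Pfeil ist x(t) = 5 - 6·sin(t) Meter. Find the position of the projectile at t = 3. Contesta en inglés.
Starting from snap s(t) = 360·t + 120, we take 4 integrals. Integrating snap and using the initial condition j(0) = 0, we get j(t) = 60·t·(3·t + 2). The integral of jerk is acceleration. Using a(0) = 0, we get a(t) = 60·t^2·(t + 1). The antiderivative of acceleration, with v(0) = -1, gives velocity: v(t) = 15·t^4 + 20·t^3 - 1. The integral of velocity, with x(0) = -5, gives position: x(t) = 3·t^5 + 5·t^4 - t - 5. From the given position equation x(t) = 3·t^5 + 5·t^4 - t - 5, we substitute t = 3 to get x = 1126.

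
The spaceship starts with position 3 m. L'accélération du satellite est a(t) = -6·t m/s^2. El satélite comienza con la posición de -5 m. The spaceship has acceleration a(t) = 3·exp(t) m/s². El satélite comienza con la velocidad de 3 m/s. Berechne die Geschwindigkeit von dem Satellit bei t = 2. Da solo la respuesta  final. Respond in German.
Bei t = 2, v = -9.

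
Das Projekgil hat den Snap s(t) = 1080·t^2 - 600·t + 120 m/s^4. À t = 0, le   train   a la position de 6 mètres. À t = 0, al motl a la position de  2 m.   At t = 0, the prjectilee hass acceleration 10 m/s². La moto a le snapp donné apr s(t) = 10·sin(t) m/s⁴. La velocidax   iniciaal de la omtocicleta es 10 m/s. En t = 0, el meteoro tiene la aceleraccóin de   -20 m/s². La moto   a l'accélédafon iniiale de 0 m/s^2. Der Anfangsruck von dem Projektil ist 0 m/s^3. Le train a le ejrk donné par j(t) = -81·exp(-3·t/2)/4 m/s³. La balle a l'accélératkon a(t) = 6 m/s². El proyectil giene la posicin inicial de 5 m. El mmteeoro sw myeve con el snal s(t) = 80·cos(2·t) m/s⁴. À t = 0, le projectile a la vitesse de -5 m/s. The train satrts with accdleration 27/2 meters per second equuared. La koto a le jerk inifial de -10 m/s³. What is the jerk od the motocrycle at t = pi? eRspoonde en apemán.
Wir müssen unsere Gleichung für den Snap s(t) = 10·sin(t) 1-mal integrieren. Die Stammfunktion von dem Snap, mit j(0) = -10, ergibt den Ruck: j(t) = -10·cos(t). Aus der Gleichung für den Ruck j(t) = -10·cos(t), setzen wir t = pi ein und erhalten j = 10.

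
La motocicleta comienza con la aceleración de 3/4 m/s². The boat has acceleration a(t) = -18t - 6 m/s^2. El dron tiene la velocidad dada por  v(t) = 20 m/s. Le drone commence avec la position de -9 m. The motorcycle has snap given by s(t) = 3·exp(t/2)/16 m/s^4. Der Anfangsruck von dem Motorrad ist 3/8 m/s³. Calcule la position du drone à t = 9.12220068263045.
Nous devons trouver la primitive de notre équation de la vitesse v(t) = 20 1 fois. L'intégrale de la vitesse, avec x(0) = -9, donne la position: x(t) = 20·t - 9. De l'équation de la position x(t) = 20·t - 9, nous substituons t = 9.12220068263045 pour obtenir x = 173.444013652609.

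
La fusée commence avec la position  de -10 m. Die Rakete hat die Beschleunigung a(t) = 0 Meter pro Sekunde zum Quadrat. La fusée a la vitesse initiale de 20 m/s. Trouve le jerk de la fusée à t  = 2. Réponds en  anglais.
To solve this, we need to take 1 derivative of our acceleration equation a(t) = 0. Taking d/dt of a(t), we find j(t) = 0. Using j(t) = 0 and substituting t = 2, we find j = 0.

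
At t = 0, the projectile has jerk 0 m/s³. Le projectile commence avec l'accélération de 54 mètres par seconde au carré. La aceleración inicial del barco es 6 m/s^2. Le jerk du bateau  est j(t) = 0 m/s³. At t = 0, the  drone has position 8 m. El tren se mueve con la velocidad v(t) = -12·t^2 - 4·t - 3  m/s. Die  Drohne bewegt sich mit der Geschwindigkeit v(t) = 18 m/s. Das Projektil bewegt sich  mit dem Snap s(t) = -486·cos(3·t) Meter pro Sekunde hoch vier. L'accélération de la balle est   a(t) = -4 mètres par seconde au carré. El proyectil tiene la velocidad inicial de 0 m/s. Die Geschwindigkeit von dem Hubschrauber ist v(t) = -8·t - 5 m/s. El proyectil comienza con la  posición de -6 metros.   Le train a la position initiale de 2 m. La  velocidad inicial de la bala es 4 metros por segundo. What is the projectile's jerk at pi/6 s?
To find the answer, we compute 1 antiderivative of s(t) = -486·cos(3·t). The integral of snap, with j(0) = 0, gives jerk: j(t) = -162·sin(3·t). Using j(t) = -162·sin(3·t) and substituting t = pi/6, we find j = -162.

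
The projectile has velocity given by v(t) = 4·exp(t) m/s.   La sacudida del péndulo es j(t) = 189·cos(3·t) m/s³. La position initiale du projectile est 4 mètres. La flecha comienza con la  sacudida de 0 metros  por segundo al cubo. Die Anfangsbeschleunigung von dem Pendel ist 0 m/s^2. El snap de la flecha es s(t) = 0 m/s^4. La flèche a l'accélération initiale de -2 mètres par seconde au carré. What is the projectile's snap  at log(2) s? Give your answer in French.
Pour résoudre ceci, nous devons prendre 3 dérivées de notre équation de la vitesse v(t) = 4·exp(t). En dérivant la vitesse, nous obtenons l'accélération: a(t) = 4·exp(t). En prenant d/dt de a(t), nous trouvons j(t) = 4·exp(t). En prenant d/dt de j(t), nous trouvons s(t) = 4·exp(t). Nous avons le snap s(t) = 4·exp(t). En substituant t = log(2): s(log(2)) = 8.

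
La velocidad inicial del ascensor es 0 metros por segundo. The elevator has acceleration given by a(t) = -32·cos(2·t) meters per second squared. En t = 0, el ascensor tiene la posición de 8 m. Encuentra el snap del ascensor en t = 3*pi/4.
Para resolver esto, necesitamos tomar 2 derivadas de nuestra ecuación de la aceleración a(t) = -32·cos(2·t). Tomando d/dt de a(t), encontramos j(t) = 64·sin(2·t). La derivada de la sacudida da el snap: s(t) = 128·cos(2·t). Tenemos el snap s(t) = 128·cos(2·t). Sustituyendo t = 3*pi/4: s(3*pi/4) = 0.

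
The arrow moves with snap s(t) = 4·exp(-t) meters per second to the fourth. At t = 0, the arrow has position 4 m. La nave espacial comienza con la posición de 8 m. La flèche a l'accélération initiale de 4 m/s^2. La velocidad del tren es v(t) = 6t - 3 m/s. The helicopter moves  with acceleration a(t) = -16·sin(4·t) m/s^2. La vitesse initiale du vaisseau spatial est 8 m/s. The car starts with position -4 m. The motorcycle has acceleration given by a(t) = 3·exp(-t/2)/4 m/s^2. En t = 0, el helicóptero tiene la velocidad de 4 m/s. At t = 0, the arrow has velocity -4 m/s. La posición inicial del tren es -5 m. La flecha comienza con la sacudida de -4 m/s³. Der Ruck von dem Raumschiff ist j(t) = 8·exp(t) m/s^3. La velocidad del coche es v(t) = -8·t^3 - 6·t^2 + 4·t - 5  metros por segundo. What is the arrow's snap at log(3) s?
Using s(t) = 4·exp(-t) and substituting t = log(3), we find s = 4/3.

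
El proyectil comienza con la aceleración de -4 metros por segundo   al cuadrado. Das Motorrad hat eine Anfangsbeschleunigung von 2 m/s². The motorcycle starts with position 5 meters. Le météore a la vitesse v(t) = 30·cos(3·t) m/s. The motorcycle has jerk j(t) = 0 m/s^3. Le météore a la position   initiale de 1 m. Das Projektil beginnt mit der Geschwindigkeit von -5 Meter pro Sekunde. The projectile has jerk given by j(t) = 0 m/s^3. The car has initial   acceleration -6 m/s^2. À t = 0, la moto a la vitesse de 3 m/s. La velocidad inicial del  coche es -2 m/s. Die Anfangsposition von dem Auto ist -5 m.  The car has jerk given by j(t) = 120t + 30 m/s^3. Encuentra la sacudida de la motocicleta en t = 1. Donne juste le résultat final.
La respuesta es 0.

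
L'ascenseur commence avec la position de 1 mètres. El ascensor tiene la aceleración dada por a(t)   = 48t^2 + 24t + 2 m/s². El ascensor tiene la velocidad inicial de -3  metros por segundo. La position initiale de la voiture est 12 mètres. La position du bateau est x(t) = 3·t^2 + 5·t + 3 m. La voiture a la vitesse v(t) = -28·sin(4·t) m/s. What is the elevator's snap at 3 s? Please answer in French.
Pour résoudre ceci, nous devons prendre 2 dérivées de notre équation de l'accélération a(t) = 48·t^2 + 24·t + 2. En dérivant l'accélération, nous obtenons le jerk: j(t) = 96·t + 24. La dérivée du jerk donne le snap: s(t) = 96. En utilisant s(t) = 96 et en substituant t = 3, nous trouvons s = 96.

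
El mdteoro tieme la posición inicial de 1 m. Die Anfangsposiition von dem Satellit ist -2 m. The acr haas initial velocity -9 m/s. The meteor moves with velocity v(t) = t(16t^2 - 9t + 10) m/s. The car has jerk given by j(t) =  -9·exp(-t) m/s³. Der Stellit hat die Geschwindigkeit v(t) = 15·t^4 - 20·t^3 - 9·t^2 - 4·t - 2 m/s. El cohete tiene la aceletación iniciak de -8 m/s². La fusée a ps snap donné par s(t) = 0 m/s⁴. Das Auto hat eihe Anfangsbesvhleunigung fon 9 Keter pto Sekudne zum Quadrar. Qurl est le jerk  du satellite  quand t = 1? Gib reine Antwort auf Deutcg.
Ausgehend von der Geschwindigkeit v(t) = 15·t^4 - 20·t^3 - 9·t^2 - 4·t - 2, nehmen wir 2 Ableitungen. Die Ableitung von der Geschwindigkeit ergibt die Beschleunigung: a(t) = 60·t^3 - 60·t^2 - 18·t - 4. Durch Ableiten von der Beschleunigung erhalten wir den Ruck: j(t) = 180·t^2 - 120·t - 18. Mit j(t) = 180·t^2 - 120·t - 18 und Einsetzen von t = 1, finden wir j = 42.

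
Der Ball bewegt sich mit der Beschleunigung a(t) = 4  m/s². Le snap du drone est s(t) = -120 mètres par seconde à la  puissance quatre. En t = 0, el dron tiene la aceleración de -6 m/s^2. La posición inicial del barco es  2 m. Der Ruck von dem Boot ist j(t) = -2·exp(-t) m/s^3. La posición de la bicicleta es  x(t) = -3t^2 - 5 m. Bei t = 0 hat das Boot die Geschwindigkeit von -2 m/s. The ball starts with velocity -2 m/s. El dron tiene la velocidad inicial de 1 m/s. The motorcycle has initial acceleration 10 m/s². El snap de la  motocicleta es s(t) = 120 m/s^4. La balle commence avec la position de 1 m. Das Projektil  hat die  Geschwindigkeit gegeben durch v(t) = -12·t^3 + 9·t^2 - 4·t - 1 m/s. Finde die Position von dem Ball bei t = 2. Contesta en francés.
Nous devons trouver l'intégrale de notre équation de l'accélération a(t) = 4 2 fois. En prenant ∫a(t)dt et en appliquant v(0) = -2, nous trouvons v(t) = 4·t - 2. La primitive de la vitesse, avec x(0) = 1, donne la position: x(t) = 2·t^2 - 2·t + 1. En utilisant x(t) = 2·t^2 - 2·t + 1 et en substituant t = 2, nous trouvons x = 5.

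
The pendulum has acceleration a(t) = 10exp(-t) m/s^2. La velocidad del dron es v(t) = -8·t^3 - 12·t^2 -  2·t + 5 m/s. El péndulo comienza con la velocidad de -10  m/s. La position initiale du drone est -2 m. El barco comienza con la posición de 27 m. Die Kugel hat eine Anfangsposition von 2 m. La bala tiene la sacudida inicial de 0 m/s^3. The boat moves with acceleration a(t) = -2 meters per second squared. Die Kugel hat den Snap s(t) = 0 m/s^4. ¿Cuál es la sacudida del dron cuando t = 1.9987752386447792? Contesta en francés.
En partant de la vitesse v(t) = -8·t^3 - 12·t^2 - 2·t + 5, nous prenons 2 dérivées. La dérivée de la vitesse donne l'accélération: a(t) = -24·t^2 - 24·t - 2. En prenant d/dt de a(t), nous trouvons j(t) = -48·t - 24. En utilisant j(t) = -48·t - 24 et en substituant t = 1.9987752386447792, nous trouvons j = -119.941211454949.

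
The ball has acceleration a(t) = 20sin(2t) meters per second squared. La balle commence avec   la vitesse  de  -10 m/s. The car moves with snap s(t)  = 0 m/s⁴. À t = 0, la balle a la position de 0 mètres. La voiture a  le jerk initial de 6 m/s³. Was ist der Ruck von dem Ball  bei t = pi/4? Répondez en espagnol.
Partiendo de la aceleración a(t) = 20·sin(2·t), tomamos 1 derivada. La derivada de la aceleración da la sacudida: j(t) = 40·cos(2·t). Tenemos la sacudida j(t) = 40·cos(2·t). Sustituyendo t = pi/4: j(pi/4) = 0.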